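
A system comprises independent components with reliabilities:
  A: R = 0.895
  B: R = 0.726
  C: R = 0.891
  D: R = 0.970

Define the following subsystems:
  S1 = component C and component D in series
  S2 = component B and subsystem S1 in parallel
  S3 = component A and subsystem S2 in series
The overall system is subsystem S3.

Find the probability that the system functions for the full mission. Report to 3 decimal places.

0.862

Series (C and D): 0.89100 × 0.97000 = 0.86427
Parallel (B and [0.86427]): 1 − (1 − 0.72600)(1 − 0.86427) = 0.96281
Series (A and [0.96281]): 0.89500 × 0.96281 = 0.862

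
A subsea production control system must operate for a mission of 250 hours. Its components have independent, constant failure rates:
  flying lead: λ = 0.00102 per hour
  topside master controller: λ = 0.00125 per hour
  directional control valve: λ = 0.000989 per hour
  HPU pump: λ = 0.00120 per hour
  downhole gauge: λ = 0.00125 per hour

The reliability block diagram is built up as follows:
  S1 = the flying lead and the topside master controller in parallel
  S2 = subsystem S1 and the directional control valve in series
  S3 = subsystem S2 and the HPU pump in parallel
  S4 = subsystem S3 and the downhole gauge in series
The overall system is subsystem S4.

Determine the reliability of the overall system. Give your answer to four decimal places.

R(flying lead) = exp(−0.00102 × 250) = 0.774916
R(topside master controller) = exp(−0.00125 × 250) = 0.731616
R(directional control valve) = exp(−0.000989 × 250) = 0.780945
R(HPU pump) = exp(−0.00120 × 250) = 0.740818
R(downhole gauge) = exp(−0.00125 × 250) = 0.731616
Parallel (flying lead and topside master controller): 1 − (1 − 0.774916)(1 − 0.731616) = 0.939591
Series ([0.939591] and directional control valve): 0.939591 × 0.780945 = 0.733769
Parallel ([0.733769] and HPU pump): 1 − (1 − 0.733769)(1 − 0.740818) = 0.930998
Series ([0.930998] and downhole gauge): 0.930998 × 0.731616 = 0.6811

0.6811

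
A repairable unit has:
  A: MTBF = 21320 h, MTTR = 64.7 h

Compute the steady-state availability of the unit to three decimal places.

0.997

A(A) = MTBF/(MTBF+MTTR) = 21320/(21320+64.7) = 0.997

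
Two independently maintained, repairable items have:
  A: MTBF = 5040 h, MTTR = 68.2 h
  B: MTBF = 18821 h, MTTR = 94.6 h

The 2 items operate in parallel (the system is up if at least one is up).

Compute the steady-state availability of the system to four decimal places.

0.9999

A(A) = MTBF/(MTBF+MTTR) = 5040/(5040+68.2) = 0.986649
A(B) = MTBF/(MTBF+MTTR) = 18821/(18821+94.6) = 0.994999
Parallel availability: 1 − (1 − 0.986649)(1 − 0.994999) = 0.9999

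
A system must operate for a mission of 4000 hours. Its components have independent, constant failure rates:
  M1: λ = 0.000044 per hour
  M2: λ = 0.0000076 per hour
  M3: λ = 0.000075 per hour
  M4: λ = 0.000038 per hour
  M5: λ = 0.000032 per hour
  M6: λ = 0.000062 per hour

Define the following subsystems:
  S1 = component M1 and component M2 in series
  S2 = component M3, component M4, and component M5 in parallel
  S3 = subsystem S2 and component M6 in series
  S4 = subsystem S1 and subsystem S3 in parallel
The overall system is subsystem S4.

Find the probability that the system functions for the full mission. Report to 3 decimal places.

0.958

R(M1) = exp(−0.000044 × 4000) = 0.83862
R(M2) = exp(−0.0000076 × 4000) = 0.97006
R(M3) = exp(−0.000075 × 4000) = 0.74082
R(M4) = exp(−0.000038 × 4000) = 0.85899
R(M5) = exp(−0.000032 × 4000) = 0.87985
R(M6) = exp(−0.000062 × 4000) = 0.78036
Series (M1 and M2): 0.83862 × 0.97006 = 0.81351
Parallel (M3, M4, and M5): 1 − (1 − 0.74082)(1 − 0.85899)(1 − 0.87985) = 0.99561
Series ([0.99561] and M6): 0.99561 × 0.78036 = 0.77693
Parallel ([0.81351] and [0.77693]): 1 − (1 − 0.81351)(1 − 0.77693) = 0.958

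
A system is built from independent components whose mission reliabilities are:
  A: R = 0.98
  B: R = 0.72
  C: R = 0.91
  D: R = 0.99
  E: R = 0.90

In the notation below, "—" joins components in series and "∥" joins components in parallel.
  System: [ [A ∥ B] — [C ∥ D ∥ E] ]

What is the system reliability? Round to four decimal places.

Parallel (A and B): 1 − (1 − 0.980000)(1 − 0.720000) = 0.994400
Parallel (C, D, and E): 1 − (1 − 0.910000)(1 − 0.990000)(1 − 0.900000) = 0.999910
Series ([0.994400] and [0.999910]): 0.994400 × 0.999910 = 0.9943

0.9943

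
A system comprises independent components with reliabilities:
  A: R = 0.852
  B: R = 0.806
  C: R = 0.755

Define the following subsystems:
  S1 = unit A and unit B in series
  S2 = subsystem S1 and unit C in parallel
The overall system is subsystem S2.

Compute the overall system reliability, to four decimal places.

Series (A and B): 0.852000 × 0.806000 = 0.686712
Parallel ([0.686712] and C): 1 − (1 − 0.686712)(1 − 0.755000) = 0.9232

0.9232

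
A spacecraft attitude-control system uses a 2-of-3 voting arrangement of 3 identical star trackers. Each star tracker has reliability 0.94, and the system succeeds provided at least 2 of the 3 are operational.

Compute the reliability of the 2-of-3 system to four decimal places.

0.9896

R = Σ_{i=2}^{3} C(3,i) p^i (1−p)^{3−i} with p = 0.94
C(3,2)·0.94^2·0.06^1 = 0.159048
C(3,3)·0.94^3·0.06^0 = 0.830584
Sum = 0.9896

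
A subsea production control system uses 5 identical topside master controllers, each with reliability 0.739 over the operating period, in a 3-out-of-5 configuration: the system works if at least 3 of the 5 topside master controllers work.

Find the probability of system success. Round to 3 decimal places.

R = Σ_{i=3}^{5} C(5,i) p^i (1−p)^{5−i} with p = 0.739
C(5,3)·0.739^3·0.261^2 = 0.27493
C(5,4)·0.739^4·0.261^1 = 0.38921
C(5,5)·0.739^5·0.261^0 = 0.22041
Sum = 0.885

0.885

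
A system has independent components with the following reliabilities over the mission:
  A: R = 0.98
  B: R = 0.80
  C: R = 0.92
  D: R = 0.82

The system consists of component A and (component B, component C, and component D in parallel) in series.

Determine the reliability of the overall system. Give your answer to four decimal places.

Parallel (B, C, and D): 1 − (1 − 0.800000)(1 − 0.920000)(1 − 0.820000) = 0.997120
Series (A and [0.997120]): 0.980000 × 0.997120 = 0.9772

0.9772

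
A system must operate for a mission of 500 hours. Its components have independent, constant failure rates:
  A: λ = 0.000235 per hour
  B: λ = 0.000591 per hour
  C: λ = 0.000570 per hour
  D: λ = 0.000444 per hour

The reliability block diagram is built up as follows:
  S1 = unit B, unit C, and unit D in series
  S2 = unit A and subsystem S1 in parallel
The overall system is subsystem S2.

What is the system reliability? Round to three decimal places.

R(A) = exp(−0.000235 × 500) = 0.88914
R(B) = exp(−0.000591 × 500) = 0.74416
R(C) = exp(−0.000570 × 500) = 0.75201
R(D) = exp(−0.000444 × 500) = 0.80092
Series (B, C, and D): 0.74416 × 0.75201 × 0.80092 = 0.44821
Parallel (A and [0.44821]): 1 − (1 − 0.88914)(1 − 0.44821) = 0.939

0.939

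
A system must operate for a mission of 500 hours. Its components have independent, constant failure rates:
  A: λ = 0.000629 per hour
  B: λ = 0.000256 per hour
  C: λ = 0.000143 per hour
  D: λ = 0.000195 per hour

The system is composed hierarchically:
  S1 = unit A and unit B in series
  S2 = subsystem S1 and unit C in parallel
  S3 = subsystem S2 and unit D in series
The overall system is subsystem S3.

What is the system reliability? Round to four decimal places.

R(A) = exp(−0.000629 × 500) = 0.730154
R(B) = exp(−0.000256 × 500) = 0.879853
R(C) = exp(−0.000143 × 500) = 0.930996
R(D) = exp(−0.000195 × 500) = 0.907102
Series (A and B): 0.730154 × 0.879853 = 0.642428
Parallel ([0.642428] and C): 1 − (1 − 0.642428)(1 − 0.930996) = 0.975326
Series ([0.975326] and D): 0.975326 × 0.907102 = 0.8847

0.8847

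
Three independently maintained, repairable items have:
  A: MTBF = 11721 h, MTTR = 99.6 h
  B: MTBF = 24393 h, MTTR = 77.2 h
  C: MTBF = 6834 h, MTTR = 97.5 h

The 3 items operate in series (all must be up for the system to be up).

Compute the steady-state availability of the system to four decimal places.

0.9745

A(A) = MTBF/(MTBF+MTTR) = 11721/(11721+99.6) = 0.991574
A(B) = MTBF/(MTBF+MTTR) = 24393/(24393+77.2) = 0.996845
A(C) = MTBF/(MTBF+MTTR) = 6834/(6834+97.5) = 0.985934
Series availability: 0.991574 × 0.996845 × 0.985934 = 0.9745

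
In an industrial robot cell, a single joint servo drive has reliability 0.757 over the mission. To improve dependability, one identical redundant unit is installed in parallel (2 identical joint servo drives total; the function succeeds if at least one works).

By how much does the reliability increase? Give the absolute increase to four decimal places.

0.1840

R_before = 0.757
R_after = 1 − (1 − 0.757)^2 = 0.9410
ΔR = 0.9410 − 0.757 = 0.1840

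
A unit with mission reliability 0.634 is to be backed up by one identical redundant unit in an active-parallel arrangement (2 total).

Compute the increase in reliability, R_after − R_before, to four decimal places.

0.2320

R_before = 0.634
R_after = 1 − (1 − 0.634)^2 = 0.8660
ΔR = 0.8660 − 0.634 = 0.2320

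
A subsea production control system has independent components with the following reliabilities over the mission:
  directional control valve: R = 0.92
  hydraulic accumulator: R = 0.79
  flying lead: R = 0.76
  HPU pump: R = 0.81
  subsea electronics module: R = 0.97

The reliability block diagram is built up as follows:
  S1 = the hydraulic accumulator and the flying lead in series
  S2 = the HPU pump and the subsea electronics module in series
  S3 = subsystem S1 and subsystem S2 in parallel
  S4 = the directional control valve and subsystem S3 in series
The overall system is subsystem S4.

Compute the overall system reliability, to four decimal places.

Series (hydraulic accumulator and flying lead): 0.790000 × 0.760000 = 0.600400
Series (HPU pump and subsea electronics module): 0.810000 × 0.970000 = 0.785700
Parallel ([0.600400] and [0.785700]): 1 − (1 − 0.600400)(1 − 0.785700) = 0.914366
Series (directional control valve and [0.914366]): 0.920000 × 0.914366 = 0.8412

0.8412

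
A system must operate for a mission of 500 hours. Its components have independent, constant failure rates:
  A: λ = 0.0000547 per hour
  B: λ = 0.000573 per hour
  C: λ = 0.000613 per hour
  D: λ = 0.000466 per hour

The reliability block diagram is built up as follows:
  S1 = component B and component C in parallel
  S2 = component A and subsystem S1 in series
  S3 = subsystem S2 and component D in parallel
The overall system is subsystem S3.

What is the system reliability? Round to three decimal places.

0.981

R(A) = exp(−0.0000547 × 500) = 0.97302
R(B) = exp(−0.000573 × 500) = 0.75089
R(C) = exp(−0.000613 × 500) = 0.73602
R(D) = exp(−0.000466 × 500) = 0.79215
Parallel (B and C): 1 − (1 − 0.75089)(1 − 0.73602) = 0.93424
Series (A and [0.93424]): 0.97302 × 0.93424 = 0.90903
Parallel ([0.90903] and D): 1 − (1 − 0.90903)(1 − 0.79215) = 0.981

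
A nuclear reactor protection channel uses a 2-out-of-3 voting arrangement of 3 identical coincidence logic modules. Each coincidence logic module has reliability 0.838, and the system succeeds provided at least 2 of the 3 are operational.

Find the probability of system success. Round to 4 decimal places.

0.9298

R = Σ_{i=2}^{3} C(3,i) p^i (1−p)^{3−i} with p = 0.838
C(3,2)·0.838^2·0.162^1 = 0.341291
C(3,3)·0.838^3·0.162^0 = 0.588480
Sum = 0.9298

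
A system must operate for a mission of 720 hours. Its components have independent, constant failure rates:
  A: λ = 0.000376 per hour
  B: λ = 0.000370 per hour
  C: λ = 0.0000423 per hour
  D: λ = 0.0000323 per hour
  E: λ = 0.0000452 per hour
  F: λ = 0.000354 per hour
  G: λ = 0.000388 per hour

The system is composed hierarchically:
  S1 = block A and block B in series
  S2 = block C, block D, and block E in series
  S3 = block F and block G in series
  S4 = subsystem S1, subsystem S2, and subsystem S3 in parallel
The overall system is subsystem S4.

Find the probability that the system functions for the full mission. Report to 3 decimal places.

R(A) = exp(−0.000376 × 720) = 0.76283
R(B) = exp(−0.000370 × 720) = 0.76613
R(C) = exp(−0.0000423 × 720) = 0.97000
R(D) = exp(−0.0000323 × 720) = 0.97701
R(E) = exp(−0.0000452 × 720) = 0.96798
R(F) = exp(−0.000354 × 720) = 0.77501
R(G) = exp(−0.000388 × 720) = 0.75627
Series (A and B): 0.76283 × 0.76613 = 0.58443
Series (C, D, and E): 0.97000 × 0.97701 × 0.96798 = 0.91735
Series (F and G): 0.77501 × 0.75627 = 0.58612
Parallel ([0.58443], [0.91735], and [0.58612]): 1 − (1 − 0.58443)(1 − 0.91735)(1 − 0.58612) = 0.986

0.986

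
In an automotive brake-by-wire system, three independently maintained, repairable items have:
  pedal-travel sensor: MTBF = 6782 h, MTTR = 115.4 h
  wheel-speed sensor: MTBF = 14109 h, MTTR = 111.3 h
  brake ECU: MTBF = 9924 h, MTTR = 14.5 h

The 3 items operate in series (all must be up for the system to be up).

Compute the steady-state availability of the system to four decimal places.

0.9741

A(pedal-travel sensor) = MTBF/(MTBF+MTTR) = 6782/(6782+115.4) = 0.983269
A(wheel-speed sensor) = MTBF/(MTBF+MTTR) = 14109/(14109+111.3) = 0.992173
A(brake ECU) = MTBF/(MTBF+MTTR) = 9924/(9924+14.5) = 0.998541
Series availability: 0.983269 × 0.992173 × 0.998541 = 0.9741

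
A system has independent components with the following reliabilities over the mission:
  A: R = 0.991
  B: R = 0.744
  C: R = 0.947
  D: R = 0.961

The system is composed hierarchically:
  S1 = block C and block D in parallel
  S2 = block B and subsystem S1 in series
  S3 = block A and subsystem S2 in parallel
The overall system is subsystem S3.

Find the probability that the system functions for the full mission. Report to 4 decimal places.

Parallel (C and D): 1 − (1 − 0.947000)(1 − 0.961000) = 0.997933
Series (B and [0.997933]): 0.744000 × 0.997933 = 0.742462
Parallel (A and [0.742462]): 1 − (1 − 0.991000)(1 − 0.742462) = 0.9977

0.9977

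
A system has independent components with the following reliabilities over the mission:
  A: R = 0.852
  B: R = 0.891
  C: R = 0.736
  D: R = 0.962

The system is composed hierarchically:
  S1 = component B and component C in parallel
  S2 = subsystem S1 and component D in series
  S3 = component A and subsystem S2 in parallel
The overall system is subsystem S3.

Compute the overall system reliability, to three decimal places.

Parallel (B and C): 1 − (1 − 0.89100)(1 − 0.73600) = 0.97122
Series ([0.97122] and D): 0.97122 × 0.96200 = 0.93431
Parallel (A and [0.93431]): 1 − (1 − 0.85200)(1 − 0.93431) = 0.990

0.990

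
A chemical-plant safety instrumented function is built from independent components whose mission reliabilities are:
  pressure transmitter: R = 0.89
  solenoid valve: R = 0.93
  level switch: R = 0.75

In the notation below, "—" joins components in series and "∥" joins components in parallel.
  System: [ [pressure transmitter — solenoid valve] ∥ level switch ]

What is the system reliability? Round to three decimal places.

0.957

Series (pressure transmitter and solenoid valve): 0.89000 × 0.93000 = 0.82770
Parallel ([0.82770] and level switch): 1 − (1 − 0.82770)(1 − 0.75000) = 0.957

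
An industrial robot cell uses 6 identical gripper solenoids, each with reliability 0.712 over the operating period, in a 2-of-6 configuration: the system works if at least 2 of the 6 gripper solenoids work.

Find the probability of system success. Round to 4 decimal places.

0.9910

R = Σ_{i=2}^{6} C(6,i) p^i (1−p)^{6−i} with p = 0.712
C(6,2)·0.712^2·0.288^4 = 0.052314
C(6,3)·0.712^3·0.288^3 = 0.172444
C(6,4)·0.712^4·0.288^2 = 0.319739
C(6,5)·0.712^5·0.288^1 = 0.316187
C(6,6)·0.712^6·0.288^0 = 0.130281
Sum = 0.9910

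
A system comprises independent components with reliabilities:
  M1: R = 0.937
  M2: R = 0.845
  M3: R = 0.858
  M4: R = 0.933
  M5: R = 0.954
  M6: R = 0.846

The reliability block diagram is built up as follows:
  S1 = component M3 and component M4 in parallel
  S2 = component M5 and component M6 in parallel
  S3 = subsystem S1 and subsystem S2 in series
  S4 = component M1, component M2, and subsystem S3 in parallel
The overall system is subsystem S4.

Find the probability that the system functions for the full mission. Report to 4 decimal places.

0.9998

Parallel (M3 and M4): 1 − (1 − 0.858000)(1 − 0.933000) = 0.990486
Parallel (M5 and M6): 1 − (1 − 0.954000)(1 − 0.846000) = 0.992916
Series ([0.990486] and [0.992916]): 0.990486 × 0.992916 = 0.983469
Parallel (M1, M2, and [0.983469]): 1 − (1 − 0.937000)(1 − 0.845000)(1 − 0.983469) = 0.9998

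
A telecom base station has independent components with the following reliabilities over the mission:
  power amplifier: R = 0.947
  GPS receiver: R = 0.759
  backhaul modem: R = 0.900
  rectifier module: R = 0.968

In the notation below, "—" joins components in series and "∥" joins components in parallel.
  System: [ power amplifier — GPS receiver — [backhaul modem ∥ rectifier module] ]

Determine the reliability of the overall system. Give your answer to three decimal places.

0.716

Parallel (backhaul modem and rectifier module): 1 − (1 − 0.90000)(1 − 0.96800) = 0.99680
Series (power amplifier, GPS receiver, and [0.99680]): 0.94700 × 0.75900 × 0.99680 = 0.716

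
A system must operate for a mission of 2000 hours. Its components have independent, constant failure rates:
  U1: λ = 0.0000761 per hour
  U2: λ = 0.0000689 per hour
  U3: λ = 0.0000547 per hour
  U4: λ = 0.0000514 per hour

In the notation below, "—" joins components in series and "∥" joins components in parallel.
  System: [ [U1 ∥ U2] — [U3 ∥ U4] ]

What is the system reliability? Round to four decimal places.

0.9719

R(U1) = exp(−0.0000761 × 2000) = 0.858817
R(U2) = exp(−0.0000689 × 2000) = 0.871273
R(U3) = exp(−0.0000547 × 2000) = 0.896372
R(U4) = exp(−0.0000514 × 2000) = 0.902307
Parallel (U1 and U2): 1 − (1 − 0.858817)(1 − 0.871273) = 0.981826
Parallel (U3 and U4): 1 − (1 − 0.896372)(1 − 0.902307) = 0.989876
Series ([0.981826] and [0.989876]): 0.981826 × 0.989876 = 0.9719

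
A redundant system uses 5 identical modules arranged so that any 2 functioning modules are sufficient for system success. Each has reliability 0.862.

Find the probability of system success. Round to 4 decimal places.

R = Σ_{i=2}^{5} C(5,i) p^i (1−p)^{5−i} with p = 0.862
C(5,2)·0.862^2·0.138^3 = 0.019528
C(5,3)·0.862^3·0.138^2 = 0.121978
C(5,4)·0.862^4·0.138^1 = 0.380959
C(5,5)·0.862^5·0.138^0 = 0.475923
Sum = 0.9984

0.9984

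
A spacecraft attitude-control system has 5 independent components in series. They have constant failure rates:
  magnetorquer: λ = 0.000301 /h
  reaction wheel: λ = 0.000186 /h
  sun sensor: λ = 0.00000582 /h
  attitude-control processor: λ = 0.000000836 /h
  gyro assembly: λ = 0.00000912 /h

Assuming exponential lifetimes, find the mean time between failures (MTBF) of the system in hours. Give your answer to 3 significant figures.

Series of exponential components: λ_sys = Σ λ_i
λ_sys = 0.000301 + 0.000186 + 0.00000582 + 0.000000836 + 0.00000912 = 5.0278e-04 /h
MTBF = 1 / λ_sys = 1990 h

1990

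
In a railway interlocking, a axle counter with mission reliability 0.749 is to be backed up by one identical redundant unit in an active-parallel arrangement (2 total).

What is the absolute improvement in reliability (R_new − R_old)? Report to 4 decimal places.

R_before = 0.749
R_after = 1 − (1 − 0.749)^2 = 0.9370
ΔR = 0.9370 − 0.749 = 0.1880

0.1880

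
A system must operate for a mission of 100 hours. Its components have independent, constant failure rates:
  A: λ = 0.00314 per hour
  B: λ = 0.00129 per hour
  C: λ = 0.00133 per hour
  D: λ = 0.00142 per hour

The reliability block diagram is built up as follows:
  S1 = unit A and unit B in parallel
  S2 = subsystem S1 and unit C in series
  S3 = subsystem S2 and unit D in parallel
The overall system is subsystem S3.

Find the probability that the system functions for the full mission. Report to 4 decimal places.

0.9797

R(A) = exp(−0.00314 × 100) = 0.730519
R(B) = exp(−0.00129 × 100) = 0.878974
R(C) = exp(−0.00133 × 100) = 0.875465
R(D) = exp(−0.00142 × 100) = 0.867621
Parallel (A and B): 1 − (1 − 0.730519)(1 − 0.878974) = 0.967386
Series ([0.967386] and C): 0.967386 × 0.875465 = 0.846913
Parallel ([0.846913] and D): 1 − (1 − 0.846913)(1 − 0.867621) = 0.9797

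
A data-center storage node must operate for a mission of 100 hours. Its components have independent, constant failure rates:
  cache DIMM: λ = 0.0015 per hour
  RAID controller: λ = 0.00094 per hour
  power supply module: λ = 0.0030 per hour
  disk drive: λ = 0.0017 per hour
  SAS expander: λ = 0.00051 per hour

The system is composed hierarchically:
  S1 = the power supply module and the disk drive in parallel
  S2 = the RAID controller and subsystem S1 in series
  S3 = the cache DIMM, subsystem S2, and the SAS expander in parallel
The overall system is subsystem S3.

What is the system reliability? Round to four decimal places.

R(cache DIMM) = exp(−0.0015 × 100) = 0.860708
R(RAID controller) = exp(−0.00094 × 100) = 0.910283
R(power supply module) = exp(−0.0030 × 100) = 0.740818
R(disk drive) = exp(−0.0017 × 100) = 0.843665
R(SAS expander) = exp(−0.00051 × 100) = 0.950279
Parallel (power supply module and disk drive): 1 − (1 − 0.740818)(1 − 0.843665) = 0.959481
Series (RAID controller and [0.959481]): 0.910283 × 0.959481 = 0.873399
Parallel (cache DIMM, [0.873399], and SAS expander): 1 − (1 − 0.860708)(1 − 0.873399)(1 − 0.950279) = 0.9991

0.9991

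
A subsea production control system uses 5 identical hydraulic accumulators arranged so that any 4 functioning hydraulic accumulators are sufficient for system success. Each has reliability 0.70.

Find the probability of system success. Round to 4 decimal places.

0.5282

R = Σ_{i=4}^{5} C(5,i) p^i (1−p)^{5−i} with p = 0.70
C(5,4)·0.70^4·0.30^1 = 0.360150
C(5,5)·0.70^5·0.30^0 = 0.168070
Sum = 0.5282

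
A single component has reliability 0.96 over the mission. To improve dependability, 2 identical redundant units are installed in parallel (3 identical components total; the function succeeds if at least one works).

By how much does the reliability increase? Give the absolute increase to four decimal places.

0.0399

R_before = 0.96
R_after = 1 − (1 − 0.96)^3 = 0.9999
ΔR = 0.9999 − 0.96 = 0.0399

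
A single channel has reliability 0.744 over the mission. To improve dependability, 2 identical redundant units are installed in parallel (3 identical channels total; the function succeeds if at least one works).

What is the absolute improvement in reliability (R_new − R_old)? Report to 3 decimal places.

R_before = 0.744
R_after = 1 − (1 − 0.744)^3 = 0.983
ΔR = 0.983 − 0.744 = 0.239

0.239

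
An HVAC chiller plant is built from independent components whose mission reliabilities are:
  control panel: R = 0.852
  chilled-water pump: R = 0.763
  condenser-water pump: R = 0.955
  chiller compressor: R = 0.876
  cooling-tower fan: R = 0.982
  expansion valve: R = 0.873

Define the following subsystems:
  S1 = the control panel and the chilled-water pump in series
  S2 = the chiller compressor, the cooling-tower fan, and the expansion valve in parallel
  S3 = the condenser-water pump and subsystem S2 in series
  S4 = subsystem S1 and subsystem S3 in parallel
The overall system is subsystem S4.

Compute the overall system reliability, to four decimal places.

0.9842

Series (control panel and chilled-water pump): 0.852000 × 0.763000 = 0.650076
Parallel (chiller compressor, cooling-tower fan, and expansion valve): 1 − (1 − 0.876000)(1 − 0.982000)(1 − 0.873000) = 0.999717
Series (condenser-water pump and [0.999717]): 0.955000 × 0.999717 = 0.954730
Parallel ([0.650076] and [0.954730]): 1 − (1 − 0.650076)(1 − 0.954730) = 0.9842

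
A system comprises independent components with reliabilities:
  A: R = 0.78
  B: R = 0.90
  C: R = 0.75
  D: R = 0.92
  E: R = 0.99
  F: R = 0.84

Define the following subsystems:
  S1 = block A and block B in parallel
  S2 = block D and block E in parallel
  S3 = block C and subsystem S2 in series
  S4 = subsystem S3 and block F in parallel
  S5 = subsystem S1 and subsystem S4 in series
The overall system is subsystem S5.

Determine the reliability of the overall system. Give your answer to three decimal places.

0.939

Parallel (A and B): 1 − (1 − 0.78000)(1 − 0.90000) = 0.97800
Parallel (D and E): 1 − (1 − 0.92000)(1 − 0.99000) = 0.99920
Series (C and [0.99920]): 0.75000 × 0.99920 = 0.74940
Parallel ([0.74940] and F): 1 − (1 − 0.74940)(1 − 0.84000) = 0.95990
Series ([0.97800] and [0.95990]): 0.97800 × 0.95990 = 0.939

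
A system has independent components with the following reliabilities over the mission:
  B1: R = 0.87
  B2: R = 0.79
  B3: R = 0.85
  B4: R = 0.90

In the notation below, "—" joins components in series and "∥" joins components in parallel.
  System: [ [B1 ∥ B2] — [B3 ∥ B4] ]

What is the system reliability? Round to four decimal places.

Parallel (B1 and B2): 1 − (1 − 0.870000)(1 − 0.790000) = 0.972700
Parallel (B3 and B4): 1 − (1 − 0.850000)(1 − 0.900000) = 0.985000
Series ([0.972700] and [0.985000]): 0.972700 × 0.985000 = 0.9581

0.9581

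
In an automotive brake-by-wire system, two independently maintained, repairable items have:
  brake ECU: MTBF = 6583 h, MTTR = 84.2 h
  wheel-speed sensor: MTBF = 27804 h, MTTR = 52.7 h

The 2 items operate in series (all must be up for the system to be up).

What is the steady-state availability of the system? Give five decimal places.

A(brake ECU) = MTBF/(MTBF+MTTR) = 6583/(6583+84.2) = 0.987371
A(wheel-speed sensor) = MTBF/(MTBF+MTTR) = 27804/(27804+52.7) = 0.998108
Series availability: 0.987371 × 0.998108 = 0.98550

0.98550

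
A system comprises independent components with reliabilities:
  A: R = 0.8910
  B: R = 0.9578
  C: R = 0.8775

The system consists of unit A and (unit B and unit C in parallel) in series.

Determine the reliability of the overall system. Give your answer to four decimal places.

Parallel (B and C): 1 − (1 − 0.957800)(1 − 0.877500) = 0.994831
Series (A and [0.994831]): 0.891000 × 0.994831 = 0.8864

0.8864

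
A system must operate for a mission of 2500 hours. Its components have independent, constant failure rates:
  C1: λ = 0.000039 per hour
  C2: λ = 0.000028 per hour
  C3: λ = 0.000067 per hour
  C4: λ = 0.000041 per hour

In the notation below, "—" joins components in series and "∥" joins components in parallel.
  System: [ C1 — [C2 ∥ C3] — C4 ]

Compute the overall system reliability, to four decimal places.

R(C1) = exp(−0.000039 × 2500) = 0.907102
R(C2) = exp(−0.000028 × 2500) = 0.932394
R(C3) = exp(−0.000067 × 2500) = 0.845777
R(C4) = exp(−0.000041 × 2500) = 0.902578
Parallel (C2 and C3): 1 − (1 − 0.932394)(1 − 0.845777) = 0.989574
Series (C1, [0.989574], and C4): 0.907102 × 0.989574 × 0.902578 = 0.8102

0.8102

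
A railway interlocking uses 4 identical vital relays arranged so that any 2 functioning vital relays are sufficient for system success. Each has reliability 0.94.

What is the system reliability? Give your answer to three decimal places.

R = Σ_{i=2}^{4} C(4,i) p^i (1−p)^{4−i} with p = 0.94
C(4,2)·0.94^2·0.06^2 = 0.01909
C(4,3)·0.94^3·0.06^1 = 0.19934
C(4,4)·0.94^4·0.06^0 = 0.78075
Sum = 0.999

0.999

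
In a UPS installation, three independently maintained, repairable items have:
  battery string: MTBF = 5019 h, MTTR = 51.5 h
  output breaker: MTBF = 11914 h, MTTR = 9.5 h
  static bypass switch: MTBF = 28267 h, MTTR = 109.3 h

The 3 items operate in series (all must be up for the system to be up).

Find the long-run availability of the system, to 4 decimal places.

0.9852

A(battery string) = MTBF/(MTBF+MTTR) = 5019/(5019+51.5) = 0.989843
A(output breaker) = MTBF/(MTBF+MTTR) = 11914/(11914+9.5) = 0.999203
A(static bypass switch) = MTBF/(MTBF+MTTR) = 28267/(28267+109.3) = 0.996148
Series availability: 0.989843 × 0.999203 × 0.996148 = 0.9852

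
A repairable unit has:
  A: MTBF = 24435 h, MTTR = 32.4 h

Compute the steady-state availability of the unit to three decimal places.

0.999

A(A) = MTBF/(MTBF+MTTR) = 24435/(24435+32.4) = 0.999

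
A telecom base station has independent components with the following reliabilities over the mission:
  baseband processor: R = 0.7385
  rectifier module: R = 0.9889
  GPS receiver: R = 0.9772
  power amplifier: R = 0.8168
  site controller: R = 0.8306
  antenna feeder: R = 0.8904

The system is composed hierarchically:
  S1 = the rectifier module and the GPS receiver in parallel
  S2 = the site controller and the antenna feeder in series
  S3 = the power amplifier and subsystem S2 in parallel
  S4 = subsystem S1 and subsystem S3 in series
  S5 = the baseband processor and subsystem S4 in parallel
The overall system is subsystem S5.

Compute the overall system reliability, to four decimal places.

Parallel (rectifier module and GPS receiver): 1 − (1 − 0.988900)(1 − 0.977200) = 0.999747
Series (site controller and antenna feeder): 0.830600 × 0.890400 = 0.739566
Parallel (power amplifier and [0.739566]): 1 − (1 − 0.816800)(1 − 0.739566) = 0.952288
Series ([0.999747] and [0.952288]): 0.999747 × 0.952288 = 0.952047
Parallel (baseband processor and [0.952047]): 1 − (1 − 0.738500)(1 − 0.952047) = 0.9875

0.9875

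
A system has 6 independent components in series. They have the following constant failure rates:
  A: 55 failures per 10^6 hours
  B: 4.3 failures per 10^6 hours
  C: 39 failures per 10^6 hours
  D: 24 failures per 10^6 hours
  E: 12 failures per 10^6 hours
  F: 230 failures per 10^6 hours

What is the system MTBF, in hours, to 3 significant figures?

Series of exponential components: λ_sys = Σ λ_i
λ_sys = 0.000055 + 0.0000043 + 0.000039 + 0.000024 + 0.000012 + 0.00023 = 3.6430e-04 /h
MTBF = 1 / λ_sys = 2740 h

2740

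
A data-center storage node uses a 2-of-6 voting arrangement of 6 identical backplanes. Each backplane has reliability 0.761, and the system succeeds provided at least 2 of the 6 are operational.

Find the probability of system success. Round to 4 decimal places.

0.9963

R = Σ_{i=2}^{6} C(6,i) p^i (1−p)^{6−i} with p = 0.761
C(6,2)·0.761^2·0.239^4 = 0.028343
C(6,3)·0.761^3·0.239^3 = 0.120331
C(6,4)·0.761^4·0.239^2 = 0.287360
C(6,5)·0.761^5·0.239^1 = 0.365993
C(6,6)·0.761^6·0.239^0 = 0.194226
Sum = 0.9963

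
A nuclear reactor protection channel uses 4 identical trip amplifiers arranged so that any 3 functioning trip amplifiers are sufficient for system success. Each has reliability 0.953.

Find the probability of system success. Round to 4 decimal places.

0.9876

R = Σ_{i=3}^{4} C(4,i) p^i (1−p)^{4−i} with p = 0.953
C(4,3)·0.953^3·0.047^1 = 0.162718
C(4,4)·0.953^4·0.047^0 = 0.824844
Sum = 0.9876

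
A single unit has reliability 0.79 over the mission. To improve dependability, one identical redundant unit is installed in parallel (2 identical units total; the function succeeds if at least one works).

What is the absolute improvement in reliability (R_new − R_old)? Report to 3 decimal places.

R_before = 0.79
R_after = 1 − (1 − 0.79)^2 = 0.956
ΔR = 0.956 − 0.79 = 0.166

0.166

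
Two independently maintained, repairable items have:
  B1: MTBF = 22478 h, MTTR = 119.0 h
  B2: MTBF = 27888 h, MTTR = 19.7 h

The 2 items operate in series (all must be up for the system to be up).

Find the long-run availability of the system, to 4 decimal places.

0.9940

A(B1) = MTBF/(MTBF+MTTR) = 22478/(22478+119.0) = 0.994734
A(B2) = MTBF/(MTBF+MTTR) = 27888/(27888+19.7) = 0.999294
Series availability: 0.994734 × 0.999294 = 0.9940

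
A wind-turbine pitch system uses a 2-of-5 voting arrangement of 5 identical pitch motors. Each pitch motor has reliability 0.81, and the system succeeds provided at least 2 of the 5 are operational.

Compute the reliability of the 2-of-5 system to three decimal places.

0.994

R = Σ_{i=2}^{5} C(5,i) p^i (1−p)^{5−i} with p = 0.81
C(5,2)·0.81^2·0.19^3 = 0.04500
C(5,3)·0.81^3·0.19^2 = 0.19185
C(5,4)·0.81^4·0.19^1 = 0.40894
C(5,5)·0.81^5·0.19^0 = 0.34868
Sum = 0.994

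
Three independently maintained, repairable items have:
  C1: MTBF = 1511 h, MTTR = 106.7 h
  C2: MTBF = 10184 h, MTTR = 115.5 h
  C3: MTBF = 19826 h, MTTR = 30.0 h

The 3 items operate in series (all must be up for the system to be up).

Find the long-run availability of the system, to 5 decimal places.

0.92217

A(C1) = MTBF/(MTBF+MTTR) = 1511/(1511+106.7) = 0.934042
A(C2) = MTBF/(MTBF+MTTR) = 10184/(10184+115.5) = 0.988786
A(C3) = MTBF/(MTBF+MTTR) = 19826/(19826+30.0) = 0.998489
Series availability: 0.934042 × 0.988786 × 0.998489 = 0.92217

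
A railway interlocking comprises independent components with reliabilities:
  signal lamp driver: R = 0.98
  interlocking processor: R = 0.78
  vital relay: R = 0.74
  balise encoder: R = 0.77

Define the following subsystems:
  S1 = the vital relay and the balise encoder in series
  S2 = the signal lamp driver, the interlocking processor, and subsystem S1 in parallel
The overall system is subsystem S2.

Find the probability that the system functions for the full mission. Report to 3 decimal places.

0.998

Series (vital relay and balise encoder): 0.74000 × 0.77000 = 0.56980
Parallel (signal lamp driver, interlocking processor, and [0.56980]): 1 − (1 − 0.98000)(1 − 0.78000)(1 − 0.56980) = 0.998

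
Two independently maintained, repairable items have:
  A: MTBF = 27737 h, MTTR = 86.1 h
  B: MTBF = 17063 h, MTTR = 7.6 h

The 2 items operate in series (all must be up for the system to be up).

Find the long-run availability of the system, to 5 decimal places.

A(A) = MTBF/(MTBF+MTTR) = 27737/(27737+86.1) = 0.996905
A(B) = MTBF/(MTBF+MTTR) = 17063/(17063+7.6) = 0.999555
Series availability: 0.996905 × 0.999555 = 0.99646

0.99646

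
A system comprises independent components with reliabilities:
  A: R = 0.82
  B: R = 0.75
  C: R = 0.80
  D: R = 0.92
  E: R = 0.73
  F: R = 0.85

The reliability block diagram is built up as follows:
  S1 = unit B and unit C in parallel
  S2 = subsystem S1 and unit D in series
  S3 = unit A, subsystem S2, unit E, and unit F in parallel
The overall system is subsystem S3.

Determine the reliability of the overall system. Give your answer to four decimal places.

Parallel (B and C): 1 − (1 − 0.750000)(1 − 0.800000) = 0.950000
Series ([0.950000] and D): 0.950000 × 0.920000 = 0.874000
Parallel (A, [0.874000], E, and F): 1 − (1 − 0.820000)(1 − 0.874000)(1 − 0.730000)(1 − 0.850000) = 0.9991

0.9991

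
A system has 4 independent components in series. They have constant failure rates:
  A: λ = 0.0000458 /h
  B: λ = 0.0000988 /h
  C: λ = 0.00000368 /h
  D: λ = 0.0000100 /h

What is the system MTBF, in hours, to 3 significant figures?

Series of exponential components: λ_sys = Σ λ_i
λ_sys = 0.0000458 + 0.0000988 + 0.00000368 + 0.0000100 = 1.5828e-04 /h
MTBF = 1 / λ_sys = 6320 h

6320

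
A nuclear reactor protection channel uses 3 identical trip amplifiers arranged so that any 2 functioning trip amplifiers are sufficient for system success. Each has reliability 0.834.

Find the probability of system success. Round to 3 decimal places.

0.926

R = Σ_{i=2}^{3} C(3,i) p^i (1−p)^{3−i} with p = 0.834
C(3,2)·0.834^2·0.166^1 = 0.34639
C(3,3)·0.834^3·0.166^0 = 0.58009
Sum = 0.926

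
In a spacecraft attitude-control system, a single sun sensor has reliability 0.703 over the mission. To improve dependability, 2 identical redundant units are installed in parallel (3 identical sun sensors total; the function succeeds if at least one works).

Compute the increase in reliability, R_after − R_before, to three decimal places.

0.271

R_before = 0.703
R_after = 1 − (1 − 0.703)^3 = 0.974
ΔR = 0.974 − 0.703 = 0.271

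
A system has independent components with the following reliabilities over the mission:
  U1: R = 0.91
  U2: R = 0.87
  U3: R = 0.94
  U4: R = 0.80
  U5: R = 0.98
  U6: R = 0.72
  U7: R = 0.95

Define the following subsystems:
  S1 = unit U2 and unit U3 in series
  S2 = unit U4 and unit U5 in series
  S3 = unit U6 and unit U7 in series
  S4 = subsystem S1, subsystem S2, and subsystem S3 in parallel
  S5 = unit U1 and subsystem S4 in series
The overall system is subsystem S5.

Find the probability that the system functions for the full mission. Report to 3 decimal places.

Series (U2 and U3): 0.87000 × 0.94000 = 0.81780
Series (U4 and U5): 0.80000 × 0.98000 = 0.78400
Series (U6 and U7): 0.72000 × 0.95000 = 0.68400
Parallel ([0.81780], [0.78400], and [0.68400]): 1 − (1 − 0.81780)(1 − 0.78400)(1 − 0.68400) = 0.98756
Series (U1 and [0.98756]): 0.91000 × 0.98756 = 0.899

0.899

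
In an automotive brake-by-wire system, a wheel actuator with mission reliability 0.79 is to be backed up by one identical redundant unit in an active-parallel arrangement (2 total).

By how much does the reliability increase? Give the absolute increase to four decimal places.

0.1659

R_before = 0.79
R_after = 1 − (1 − 0.79)^2 = 0.9559
ΔR = 0.9559 − 0.79 = 0.1659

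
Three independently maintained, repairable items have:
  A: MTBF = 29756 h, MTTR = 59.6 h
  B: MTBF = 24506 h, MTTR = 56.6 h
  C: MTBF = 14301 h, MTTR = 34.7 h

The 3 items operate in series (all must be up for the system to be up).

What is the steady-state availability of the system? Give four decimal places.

0.9933

A(A) = MTBF/(MTBF+MTTR) = 29756/(29756+59.6) = 0.998001
A(B) = MTBF/(MTBF+MTTR) = 24506/(24506+56.6) = 0.997696
A(C) = MTBF/(MTBF+MTTR) = 14301/(14301+34.7) = 0.997579
Series availability: 0.998001 × 0.997696 × 0.997579 = 0.9933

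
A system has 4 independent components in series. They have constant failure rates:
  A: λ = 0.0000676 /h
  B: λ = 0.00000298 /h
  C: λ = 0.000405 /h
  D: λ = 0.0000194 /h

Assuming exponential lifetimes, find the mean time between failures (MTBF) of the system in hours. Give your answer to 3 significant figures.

2020

Series of exponential components: λ_sys = Σ λ_i
λ_sys = 0.0000676 + 0.00000298 + 0.000405 + 0.0000194 = 4.9498e-04 /h
MTBF = 1 / λ_sys = 2020 h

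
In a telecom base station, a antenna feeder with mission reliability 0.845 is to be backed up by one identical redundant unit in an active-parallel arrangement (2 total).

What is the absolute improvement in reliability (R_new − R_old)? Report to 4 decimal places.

R_before = 0.845
R_after = 1 − (1 − 0.845)^2 = 0.9760
ΔR = 0.9760 − 0.845 = 0.1310

0.1310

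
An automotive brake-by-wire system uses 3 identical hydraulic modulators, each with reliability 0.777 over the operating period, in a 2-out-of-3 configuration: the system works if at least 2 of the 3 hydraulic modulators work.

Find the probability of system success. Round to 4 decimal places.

0.8730

R = Σ_{i=2}^{3} C(3,i) p^i (1−p)^{3−i} with p = 0.777
C(3,2)·0.777^2·0.223^1 = 0.403895
C(3,3)·0.777^3·0.223^0 = 0.469097
Sum = 0.8730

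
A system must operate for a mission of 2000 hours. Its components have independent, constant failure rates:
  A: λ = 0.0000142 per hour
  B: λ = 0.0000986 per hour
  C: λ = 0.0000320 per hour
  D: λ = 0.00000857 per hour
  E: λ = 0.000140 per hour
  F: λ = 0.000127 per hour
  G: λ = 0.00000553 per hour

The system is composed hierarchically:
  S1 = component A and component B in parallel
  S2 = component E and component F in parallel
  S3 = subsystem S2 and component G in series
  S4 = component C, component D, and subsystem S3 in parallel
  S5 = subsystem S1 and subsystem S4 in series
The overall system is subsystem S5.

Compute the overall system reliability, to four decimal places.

R(A) = exp(−0.0000142 × 2000) = 0.971999
R(B) = exp(−0.0000986 × 2000) = 0.821026
R(C) = exp(−0.0000320 × 2000) = 0.938005
R(D) = exp(−0.00000857 × 2000) = 0.983006
R(E) = exp(−0.000140 × 2000) = 0.755784
R(F) = exp(−0.000127 × 2000) = 0.775692
R(G) = exp(−0.00000553 × 2000) = 0.989001
Parallel (A and B): 1 − (1 − 0.971999)(1 − 0.821026) = 0.994989
Parallel (E and F): 1 − (1 − 0.755784)(1 − 0.775692) = 0.945220
Series ([0.945220] and G): 0.945220 × 0.989001 = 0.934824
Parallel (C, D, and [0.934824]): 1 − (1 − 0.938005)(1 − 0.983006)(1 − 0.934824) = 0.999931
Series ([0.994989] and [0.999931]): 0.994989 × 0.999931 = 0.9949

0.9949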